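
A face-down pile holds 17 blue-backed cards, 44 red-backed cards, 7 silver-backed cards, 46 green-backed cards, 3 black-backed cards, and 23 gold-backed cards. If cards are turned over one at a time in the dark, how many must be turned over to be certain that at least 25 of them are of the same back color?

99

In the worst case we take at most 24 of each back color, but all 17 blue-backed, all 7 silver-backed, all 3 black-backed, and all 23 gold-backed (fewer than 24), giving 17 + 24 + 7 + 24 + 3 + 23 = 98.
One more card then forces some back color to 25, so 98 + 1 = 99.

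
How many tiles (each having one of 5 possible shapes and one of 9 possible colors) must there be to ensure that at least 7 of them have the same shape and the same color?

There are 5 × 9 = 45 (shape, color) combinations acting as pigeonholes.
With 45 × 6 = 270 tiles we could place exactly 6 in each, with no (shape, color) pair reaching 7.
One more forces some (shape, color) pair to hold 7, so 270 + 1 = 271.

271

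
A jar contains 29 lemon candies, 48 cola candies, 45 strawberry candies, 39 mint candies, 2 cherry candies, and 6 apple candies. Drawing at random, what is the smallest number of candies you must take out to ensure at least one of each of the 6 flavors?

The hardest flavor to obtain is cherry: we could draw every other candy first — 169 − 2 = 167 candies — without a single cherry one.
The next draw must be cherry, so 167 + 1 = 168.

168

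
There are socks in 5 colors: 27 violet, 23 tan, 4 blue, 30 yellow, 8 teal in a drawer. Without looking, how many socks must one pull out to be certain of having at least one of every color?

89

The hardest color to obtain is blue: we could draw every other sock first — 92 − 4 = 88 socks — without a single blue one.
The next draw must be blue, so 88 + 1 = 89.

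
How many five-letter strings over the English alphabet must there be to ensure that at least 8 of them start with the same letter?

There are 26 possible first letters acting as pigeonholes.
With 26 × 7 = 182 five-letter strings over the English alphabet we could place exactly 7 in each, with no class reaching 8.
One more forces some class to hold 8, so 182 + 1 = 183.

183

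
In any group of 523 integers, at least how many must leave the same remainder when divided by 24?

The 523 integers fall into 24 residue classes modulo 24.
If each of the 24 residue classes modulo 24 held at most 21, the total would be at most 24 × 21 = 504 < 523, a contradiction.
So at least one holds ⌈523/24⌉ = 22.

22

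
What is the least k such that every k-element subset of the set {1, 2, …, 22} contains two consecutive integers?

Partition {1, …, 22} into 11 pairs: {1,2}, {3,4}, …, {21,22}.
Choosing 11 integers — say the 11 even numbers 2, 4, …, 22 — takes one from each pair and avoids the property.
Choosing 12 forces two into the same pair by pigeonhole, and those are consecutive. So 12.

12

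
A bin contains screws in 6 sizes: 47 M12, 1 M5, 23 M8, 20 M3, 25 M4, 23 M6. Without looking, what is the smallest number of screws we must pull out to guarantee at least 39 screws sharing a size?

Treat the 6 sizes as pigeonholes.
In the worst case we take at most 38 of each size, but all 1 M5, all 23 M8, all 20 M3, all 25 M4, and all 23 M6 (fewer than 38), giving 38 + 1 + 23 + 20 + 25 + 23 = 130.
One more screw then forces some size to 39, so 130 + 1 = 131.

131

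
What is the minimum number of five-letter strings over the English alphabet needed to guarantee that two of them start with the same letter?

27

There are 26 possible first letters acting as pigeonholes.
With 26 five-letter strings over the English alphabet we could place one in each, avoiding any repeat.
One more forces some class to hold 2, so 26 + 1 = 27.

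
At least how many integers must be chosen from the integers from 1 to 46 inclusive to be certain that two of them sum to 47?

24

Partition {1, …, 46} into 23 pairs: {1,46}, {2,45}, …, {23,24}.
Choosing 23 integers — say the integers 1 through 23 — takes one from each pair and avoids the property.
Choosing 24 forces two into the same pair by pigeonhole, and those sum to 47. So 24.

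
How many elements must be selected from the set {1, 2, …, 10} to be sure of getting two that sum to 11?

Partition {1, …, 10} into 5 pairs: {1,10}, {2,9}, …, {5,6}.
Choosing 5 integers — say the integers 1 through 5 — takes one from each pair and avoids the property.
Choosing 6 forces two into the same pair by pigeonhole, and those sum to 11. So 6.

6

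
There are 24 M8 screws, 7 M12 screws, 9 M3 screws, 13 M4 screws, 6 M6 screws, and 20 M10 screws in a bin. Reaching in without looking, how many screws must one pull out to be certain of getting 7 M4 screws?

The worst case draws every non-M4 screw first: 24 + 7 + 9 + 6 + 20 = 66.
The next 7 draws are then forced to be M4, giving 66 + 7 = 73.

73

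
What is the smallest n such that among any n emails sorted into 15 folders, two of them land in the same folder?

There are 15 folders acting as pigeonholes.
With 15 emails we could place one in each, avoiding any repeat.
One more forces some class to hold 2, so 15 + 1 = 16.

16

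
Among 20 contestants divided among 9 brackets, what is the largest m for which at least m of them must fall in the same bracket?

3

If each of the 9 brackets held at most 2, the total would be at most 9 × 2 = 18 < 20, a contradiction.
So at least one holds ⌈20/9⌉ = 3.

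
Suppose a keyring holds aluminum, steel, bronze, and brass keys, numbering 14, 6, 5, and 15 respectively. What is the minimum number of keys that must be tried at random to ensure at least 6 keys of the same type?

The worst case takes 5 keys of each type without reaching 6 of any: 4 × 5 = 20.
The next key must bring some type to 6, so 20 + 1 = 21.

21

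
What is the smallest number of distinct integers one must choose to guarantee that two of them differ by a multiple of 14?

Two integers differ by a multiple of 14 exactly when they share a remainder mod 14.
There are 14 residue classes mod 14, so 14 integers can all lie in distinct classes.
One more integer must repeat a residue, giving a difference divisible by 14. So n = 14 + 1 = 15.

15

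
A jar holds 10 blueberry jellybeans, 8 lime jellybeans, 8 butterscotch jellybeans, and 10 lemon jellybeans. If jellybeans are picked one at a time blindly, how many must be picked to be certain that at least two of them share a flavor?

5

The worst case takes 1 jellybean of each flavor without reaching 2 of any: 4 × 1 = 4.
The next jellybean must bring some flavor to 2, so 4 + 1 = 5.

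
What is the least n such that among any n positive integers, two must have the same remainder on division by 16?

Two integers differ by a multiple of 16 exactly when they share a remainder mod 16.
There are 16 residue classes mod 16, so 16 integers can all lie in distinct classes.
One more integer must repeat a residue, giving a difference divisible by 16. So n = 16 + 1 = 17.

17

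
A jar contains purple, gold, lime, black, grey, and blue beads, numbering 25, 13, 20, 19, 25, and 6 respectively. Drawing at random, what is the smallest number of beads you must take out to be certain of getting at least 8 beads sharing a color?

In the worst case we take at most 7 of each color, but all 6 blue (fewer than 7), giving 7 + 7 + 7 + 7 + 7 + 6 = 41.
One more bead then forces some color to 8, so 41 + 1 = 42.

42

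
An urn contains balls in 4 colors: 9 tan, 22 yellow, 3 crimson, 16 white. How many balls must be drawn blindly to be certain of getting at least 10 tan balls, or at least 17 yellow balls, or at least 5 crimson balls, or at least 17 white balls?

The worst case stops just short of every target: 9 tan, 16 yellow, all 3 crimson, 16 white — 9 + 16 + 3 + 16 = 44 balls.
One more ball must push some color to its target, so 44 + 1 = 45.

45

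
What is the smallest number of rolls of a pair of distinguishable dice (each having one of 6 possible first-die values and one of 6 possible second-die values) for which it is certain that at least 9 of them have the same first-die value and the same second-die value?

There are 6 × 6 = 36 (first-die value, second-die value) combinations acting as pigeonholes.
With 36 × 8 = 288 rolls of a pair of distinguishable dice we could place exactly 8 in each, with no (first-die value, second-die value) pair reaching 9.
One more forces some (first-die value, second-die value) pair to hold 9, so 288 + 1 = 289.

289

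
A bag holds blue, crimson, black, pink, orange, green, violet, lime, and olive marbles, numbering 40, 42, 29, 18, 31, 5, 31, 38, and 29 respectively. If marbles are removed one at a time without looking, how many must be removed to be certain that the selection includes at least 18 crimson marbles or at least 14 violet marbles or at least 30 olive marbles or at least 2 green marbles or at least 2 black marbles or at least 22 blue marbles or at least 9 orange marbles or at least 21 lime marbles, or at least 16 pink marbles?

126

The worst case stops just short of every target: 21 blue, 17 crimson, 1 black, 15 pink, 8 orange, 1 green, 13 violet, 20 lime, 29 olive — 21 + 17 + 1 + 15 + 8 + 1 + 13 + 20 + 29 = 125 marbles.
One more marble must push some color to its target, so 125 + 1 = 126.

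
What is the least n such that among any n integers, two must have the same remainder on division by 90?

Two integers differ by a multiple of 90 exactly when they share a remainder mod 90.
There are 90 residue classes mod 90, so 90 integers can all lie in distinct classes.
One more integer must repeat a residue, giving a difference divisible by 90. So n = 90 + 1 = 91.

91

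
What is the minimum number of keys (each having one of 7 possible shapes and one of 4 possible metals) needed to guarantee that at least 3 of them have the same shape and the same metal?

There are 7 × 4 = 28 (shape, metal) combinations acting as pigeonholes.
With 28 × 2 = 56 keys we could place exactly 2 in each, with no (shape, metal) pair reaching 3.
One more forces some (shape, metal) pair to hold 3, so 56 + 1 = 57.

57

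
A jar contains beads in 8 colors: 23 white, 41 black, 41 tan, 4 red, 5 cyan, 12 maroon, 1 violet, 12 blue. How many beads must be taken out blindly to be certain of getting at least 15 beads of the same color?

77

In the worst case we take at most 14 of each color, but all 4 red, all 5 cyan, all 12 maroon, all 1 violet, and all 12 blue (fewer than 14), giving 14 + 14 + 14 + 4 + 5 + 12 + 1 + 12 = 76.
One more bead then forces some color to 15, so 76 + 1 = 77.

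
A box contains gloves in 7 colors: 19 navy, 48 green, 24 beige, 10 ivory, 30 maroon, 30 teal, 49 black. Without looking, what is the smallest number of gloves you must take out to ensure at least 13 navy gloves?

To avoid navy gloves as long as possible, exhaust the other 6 colors first.
The worst case draws every non-navy glove first: 48 + 24 + 10 + 30 + 30 + 49 = 191.
The next 13 draws are then forced to be navy, giving 191 + 13 = 204.

204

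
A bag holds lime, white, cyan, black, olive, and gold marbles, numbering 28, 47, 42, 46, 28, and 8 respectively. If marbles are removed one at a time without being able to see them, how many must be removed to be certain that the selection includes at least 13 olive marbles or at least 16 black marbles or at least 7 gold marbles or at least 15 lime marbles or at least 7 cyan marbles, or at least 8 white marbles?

61

Each of the 6 colors has its own threshold; avoid all of them simultaneously.
The worst case stops just short of every target: 14 lime, 7 white, 6 cyan, 15 black, 12 olive, 6 gold — 14 + 7 + 6 + 15 + 12 + 6 = 60 marbles.
One more marble must push some color to its target, so 60 + 1 = 61.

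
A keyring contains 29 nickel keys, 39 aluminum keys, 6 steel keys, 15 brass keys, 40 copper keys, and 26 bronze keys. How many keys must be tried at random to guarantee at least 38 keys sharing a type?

In the worst case we take at most 37 of each type, but all 29 nickel, all 6 steel, all 15 brass, and all 26 bronze (fewer than 37), giving 29 + 37 + 6 + 15 + 37 + 26 = 150.
One more key then forces some type to 38, so 150 + 1 = 151.

151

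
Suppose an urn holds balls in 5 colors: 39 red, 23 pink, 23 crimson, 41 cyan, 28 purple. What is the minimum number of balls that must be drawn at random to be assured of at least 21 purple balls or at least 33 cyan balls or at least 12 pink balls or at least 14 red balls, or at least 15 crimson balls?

The worst case stops just short of every target: 13 red, 11 pink, 14 crimson, 32 cyan, 20 purple — 13 + 11 + 14 + 32 + 20 = 90 balls.
One more ball must push some color to its target, so 90 + 1 = 91.

91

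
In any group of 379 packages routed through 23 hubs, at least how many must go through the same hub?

17

The 379 packages fall into 23 hubs.
If each of the 23 hubs held at most 16, the total would be at most 23 × 16 = 368 < 379, a contradiction.
So at least one holds ⌈379/23⌉ = 17.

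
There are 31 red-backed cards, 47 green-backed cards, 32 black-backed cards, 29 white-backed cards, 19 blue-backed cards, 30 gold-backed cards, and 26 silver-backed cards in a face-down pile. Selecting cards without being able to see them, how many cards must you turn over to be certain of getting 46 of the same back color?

213

Treat the 7 back colors as pigeonholes.
In the worst case we take at most 45 of each back color, but all 31 red-backed, all 32 black-backed, all 29 white-backed, all 19 blue-backed, all 30 gold-backed, and all 26 silver-backed (fewer than 45), giving 31 + 45 + 32 + 29 + 19 + 30 + 26 = 212.
One more card then forces some back color to 46, so 212 + 1 = 213.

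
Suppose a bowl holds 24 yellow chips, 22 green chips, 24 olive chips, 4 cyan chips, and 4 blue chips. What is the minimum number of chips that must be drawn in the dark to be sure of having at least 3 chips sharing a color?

The worst case takes 2 chips of each color without reaching 3 of any: 5 × 2 = 10.
The next chip must bring some color to 3, so 10 + 1 = 11.

11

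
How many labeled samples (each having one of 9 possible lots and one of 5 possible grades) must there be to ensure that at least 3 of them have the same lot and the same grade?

There are 9 × 5 = 45 (lot, grade) combinations acting as pigeonholes.
With 45 × 2 = 90 labeled samples we could place exactly 2 in each, with no (lot, grade) pair reaching 3.
One more forces some (lot, grade) pair to hold 3, so 90 + 1 = 91.

91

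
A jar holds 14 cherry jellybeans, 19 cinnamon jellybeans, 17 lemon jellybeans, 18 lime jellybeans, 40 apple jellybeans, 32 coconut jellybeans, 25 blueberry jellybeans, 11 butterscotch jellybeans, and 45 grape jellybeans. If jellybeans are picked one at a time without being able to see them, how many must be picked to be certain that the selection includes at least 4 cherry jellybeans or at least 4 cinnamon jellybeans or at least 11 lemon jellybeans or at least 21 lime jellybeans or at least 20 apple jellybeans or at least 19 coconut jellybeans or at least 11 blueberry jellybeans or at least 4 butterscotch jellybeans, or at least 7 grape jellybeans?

91

The worst case stops just short of every target: 3 cherry, 3 cinnamon, 10 lemon, all 18 lime, 19 apple, 18 coconut, 10 blueberry, 3 butterscotch, 6 grape — 3 + 3 + 10 + 18 + 19 + 18 + 10 + 3 + 6 = 90 jellybeans.
One more jellybean must push some flavor to its target, so 90 + 1 = 91.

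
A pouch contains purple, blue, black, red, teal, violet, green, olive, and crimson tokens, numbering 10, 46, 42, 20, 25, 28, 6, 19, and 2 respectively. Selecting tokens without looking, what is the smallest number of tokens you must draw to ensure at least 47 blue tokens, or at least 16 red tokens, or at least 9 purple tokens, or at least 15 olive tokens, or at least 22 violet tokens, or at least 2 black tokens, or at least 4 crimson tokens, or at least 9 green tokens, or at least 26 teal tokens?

Each of the 9 colors has its own threshold; avoid all of them simultaneously.
The worst case stops just short of every target: 8 purple, 46 blue, 1 black, 15 red, 25 teal, 21 violet, all 6 green, 14 olive, all 2 crimson — 8 + 46 + 1 + 15 + 25 + 21 + 6 + 14 + 2 = 138 tokens.
One more token must push some color to its target, so 138 + 1 = 139.

139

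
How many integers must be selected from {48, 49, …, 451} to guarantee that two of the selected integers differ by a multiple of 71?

Use the pigeonhole principle on residue classes: group the integers by remainder mod 71; there are 71 residue classes, each nonempty in this range.
Choosing one from each class (71 integers) avoids any shared remainder.
One more choice must repeat a class, so two differ by a multiple of 71. Hence 71 + 1 = 72.

72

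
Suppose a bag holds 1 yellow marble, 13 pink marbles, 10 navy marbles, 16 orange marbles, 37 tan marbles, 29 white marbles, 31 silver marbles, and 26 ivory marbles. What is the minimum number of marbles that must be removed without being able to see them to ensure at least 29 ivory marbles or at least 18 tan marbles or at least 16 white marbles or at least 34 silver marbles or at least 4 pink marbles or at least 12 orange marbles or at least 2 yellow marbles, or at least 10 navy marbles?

The worst case stops just short of every target: 1 yellow, 3 pink, 9 navy, 11 orange, 17 tan, 15 white, all 31 silver, all 26 ivory — 1 + 3 + 9 + 11 + 17 + 15 + 31 + 26 = 113 marbles.
One more marble must push some color to its target, so 113 + 1 = 114.

114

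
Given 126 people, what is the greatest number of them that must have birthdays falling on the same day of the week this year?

There are 7 days of the week, which serve as the pigeonholes.
If each of the 7 days of the week held at most 17, the total would be at most 7 × 17 = 119 < 126, a contradiction.
So at least one holds ⌈126/7⌉ = 18.

18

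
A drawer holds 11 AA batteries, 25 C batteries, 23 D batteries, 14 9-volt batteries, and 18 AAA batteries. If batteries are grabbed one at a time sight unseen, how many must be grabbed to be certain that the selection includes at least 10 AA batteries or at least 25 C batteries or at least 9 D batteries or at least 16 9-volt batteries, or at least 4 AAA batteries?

The worst case stops just short of every target: 9 AA, 24 C, 8 D, all 14 9-volt, 3 AAA — 9 + 24 + 8 + 14 + 3 = 58 batteries.
One more battery must push some type to its target, so 58 + 1 = 59.

59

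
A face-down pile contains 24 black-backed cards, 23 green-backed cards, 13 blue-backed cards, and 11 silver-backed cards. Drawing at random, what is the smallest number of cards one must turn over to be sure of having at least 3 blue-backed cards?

The worst case draws every non-blue-backed card first: 24 + 23 + 11 = 58.
The next 3 draws are then forced to be blue-backed, giving 58 + 3 = 61.

61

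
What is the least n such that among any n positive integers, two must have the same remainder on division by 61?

62

Two integers differ by a multiple of 61 exactly when they share a remainder mod 61.
There are 61 residue classes mod 61, so 61 integers can all lie in distinct classes.
One more integer must repeat a residue, giving a difference divisible by 61. So n = 61 + 1 = 62.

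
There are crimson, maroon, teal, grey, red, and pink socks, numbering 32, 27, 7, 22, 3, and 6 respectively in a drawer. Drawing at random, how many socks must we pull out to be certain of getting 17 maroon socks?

The worst case draws every non-maroon sock first: 32 + 7 + 22 + 3 + 6 = 70.
The next 17 draws are then forced to be maroon, giving 70 + 17 = 87.

87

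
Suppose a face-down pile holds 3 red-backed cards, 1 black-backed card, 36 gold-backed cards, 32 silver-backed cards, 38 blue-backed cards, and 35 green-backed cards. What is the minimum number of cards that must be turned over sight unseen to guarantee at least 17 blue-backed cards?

The worst case draws every non-blue-backed card first: 3 + 1 + 36 + 32 + 35 = 107.
The next 17 draws are then forced to be blue-backed, giving 107 + 17 = 124.

124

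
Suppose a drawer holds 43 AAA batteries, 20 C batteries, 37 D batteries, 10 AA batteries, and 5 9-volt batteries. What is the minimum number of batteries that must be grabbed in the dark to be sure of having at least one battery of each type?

The hardest type to obtain is 9-volt: we could draw every other battery first — 115 − 5 = 110 batteries — without a single 9-volt one.
The next draw must be 9-volt, so 110 + 1 = 111.

111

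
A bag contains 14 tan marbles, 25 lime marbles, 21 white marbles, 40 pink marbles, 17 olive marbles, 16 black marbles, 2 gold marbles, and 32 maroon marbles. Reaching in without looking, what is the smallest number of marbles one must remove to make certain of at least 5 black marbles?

156

The worst case draws every non-black marble first: 14 + 25 + 21 + 40 + 17 + 2 + 32 = 151.
The next 5 draws are then forced to be black, giving 151 + 5 = 156.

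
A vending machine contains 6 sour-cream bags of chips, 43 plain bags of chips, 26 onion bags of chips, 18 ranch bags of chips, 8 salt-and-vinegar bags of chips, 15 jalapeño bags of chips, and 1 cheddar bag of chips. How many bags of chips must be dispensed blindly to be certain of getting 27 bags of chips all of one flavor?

In the worst case we take at most 26 of each flavor, but all 6 sour-cream, all 18 ranch, all 8 salt-and-vinegar, all 15 jalapeño, and all 1 cheddar (fewer than 26), giving 6 + 26 + 26 + 18 + 8 + 15 + 1 = 100.
One more bag of chips then forces some flavor to 27, so 100 + 1 = 101.

101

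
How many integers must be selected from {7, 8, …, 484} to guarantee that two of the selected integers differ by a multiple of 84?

Group the integers by remainder mod 84; there are 84 residue classes, each nonempty in this range.
Choosing one from each class (84 integers) avoids any shared remainder.
One more choice must repeat a class, so two differ by a multiple of 84. Hence 84 + 1 = 85.

85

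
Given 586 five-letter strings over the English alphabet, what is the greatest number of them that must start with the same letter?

23

There are 26 possible first letters, which serve as the pigeonholes.
If each of the 26 possible first letters held at most 22, the total would be at most 26 × 22 = 572 < 586, a contradiction.
So at least one holds ⌈586/26⌉ = 23.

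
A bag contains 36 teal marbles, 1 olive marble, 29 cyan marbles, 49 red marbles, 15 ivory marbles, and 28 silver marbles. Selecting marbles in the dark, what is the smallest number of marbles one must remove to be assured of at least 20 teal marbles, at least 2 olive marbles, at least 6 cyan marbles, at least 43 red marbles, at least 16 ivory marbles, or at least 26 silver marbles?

Each of the 6 colors has its own threshold; avoid all of them simultaneously.
The worst case stops just short of every target: 19 teal, 1 olive, 5 cyan, 42 red, 15 ivory, 25 silver — 19 + 1 + 5 + 42 + 15 + 25 = 107 marbles.
One more marble must push some color to its target, so 107 + 1 = 108.

108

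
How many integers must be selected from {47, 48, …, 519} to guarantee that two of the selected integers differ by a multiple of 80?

Group the integers by remainder mod 80; there are 80 residue classes, each nonempty in this range.
Choosing one from each class (80 integers) avoids any shared remainder.
One more choice must repeat a class, so two differ by a multiple of 80. Hence 80 + 1 = 81.

81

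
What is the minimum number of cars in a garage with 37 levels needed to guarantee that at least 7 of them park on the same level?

There are 37 levels acting as pigeonholes.
With 37 × 6 = 222 cars we could place exactly 6 in each, with no class reaching 7.
One more forces some class to hold 7, so 222 + 1 = 223.

223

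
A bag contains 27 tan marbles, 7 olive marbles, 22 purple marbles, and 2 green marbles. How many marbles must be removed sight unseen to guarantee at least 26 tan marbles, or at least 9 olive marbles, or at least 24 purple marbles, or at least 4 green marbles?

57

The worst case stops just short of every target: 25 tan, all 7 olive, all 22 purple, all 2 green — 25 + 7 + 22 + 2 = 56 marbles.
One more marble must push some color to its target, so 56 + 1 = 57.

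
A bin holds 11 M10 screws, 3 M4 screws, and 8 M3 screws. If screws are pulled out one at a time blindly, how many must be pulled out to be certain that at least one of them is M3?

15

The worst case draws every non-M3 screw first: 11 + 3 = 14.
The next draw is then forced to be M3, giving 14 + 1 = 15.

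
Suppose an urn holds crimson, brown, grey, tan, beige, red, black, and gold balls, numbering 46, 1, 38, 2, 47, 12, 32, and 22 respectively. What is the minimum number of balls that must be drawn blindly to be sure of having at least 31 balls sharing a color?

158

In the worst case we take at most 30 of each color, but all 1 brown, all 2 tan, all 12 red, and all 22 gold (fewer than 30), giving 30 + 1 + 30 + 2 + 30 + 12 + 30 + 22 = 157.
One more ball then forces some color to 31, so 157 + 1 = 158.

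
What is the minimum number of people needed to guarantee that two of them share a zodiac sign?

13

There are 12 zodiac signs acting as pigeonholes.
With 12 people we could place one in each, avoiding any repeat.
One more forces some class to hold 2, so 12 + 1 = 13.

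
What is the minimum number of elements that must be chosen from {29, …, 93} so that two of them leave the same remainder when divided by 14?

15

Group the integers by remainder mod 14; there are 14 residue classes, each nonempty in this range.
Choosing one from each class (14 integers) avoids any shared remainder.
One more choice must repeat a class, so two differ by a multiple of 14. Hence 14 + 1 = 15.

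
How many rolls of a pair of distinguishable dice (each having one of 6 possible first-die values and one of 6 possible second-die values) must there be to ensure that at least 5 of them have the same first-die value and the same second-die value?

145

There are 6 × 6 = 36 (first-die value, second-die value) combinations acting as pigeonholes.
With 36 × 4 = 144 rolls of a pair of distinguishable dice we could place exactly 4 in each, with no (first-die value, second-die value) pair reaching 5.
One more forces some (first-die value, second-die value) pair to hold 5, so 144 + 1 = 145.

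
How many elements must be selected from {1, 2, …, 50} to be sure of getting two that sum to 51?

Partition {1, …, 50} into 25 pairs: {1,50}, {2,49}, …, {25,26}.
Choosing 25 integers — say the integers 1 through 25 — takes one from each pair and avoids the property.
Choosing 26 forces two into the same pair by pigeonhole, and those sum to 51. So 26.

26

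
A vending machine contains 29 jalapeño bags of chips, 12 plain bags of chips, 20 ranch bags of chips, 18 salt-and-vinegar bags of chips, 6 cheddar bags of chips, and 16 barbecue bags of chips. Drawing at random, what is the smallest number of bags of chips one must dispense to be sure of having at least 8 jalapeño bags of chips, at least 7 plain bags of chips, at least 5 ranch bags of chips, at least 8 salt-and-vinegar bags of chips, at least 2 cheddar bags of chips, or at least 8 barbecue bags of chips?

The worst case stops just short of every target: 7 jalapeño, 6 plain, 4 ranch, 7 salt-and-vinegar, 1 cheddar, 7 barbecue — 7 + 6 + 4 + 7 + 1 + 7 = 32 bags of chips.
One more bag of chips must push some flavor to its target, so 32 + 1 = 33.

33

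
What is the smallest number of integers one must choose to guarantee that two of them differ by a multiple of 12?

Use the pigeonhole principle on residue classes: two integers differ by a multiple of 12 exactly when they share a remainder mod 12.
There are 12 residue classes mod 12, so 12 integers can all lie in distinct classes.
One more integer must repeat a residue, giving a difference divisible by 12. So n = 12 + 1 = 13.

13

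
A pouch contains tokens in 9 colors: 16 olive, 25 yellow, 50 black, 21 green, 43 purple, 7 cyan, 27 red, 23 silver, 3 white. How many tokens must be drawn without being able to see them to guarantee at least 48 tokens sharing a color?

Treat the 9 colors as pigeonholes.
In the worst case we take at most 47 of each color, but all 16 olive, all 25 yellow, all 21 green, all 43 purple, all 7 cyan, all 27 red, all 23 silver, and all 3 white (fewer than 47), giving 16 + 25 + 47 + 21 + 43 + 7 + 27 + 23 + 3 = 212.
One more token then forces some color to 48, so 212 + 1 = 213.

213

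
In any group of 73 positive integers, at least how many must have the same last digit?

There are 10 possible last digits, which serve as the pigeonholes.
If each of the 10 possible last digits held at most 7, the total would be at most 10 × 7 = 70 < 73, a contradiction.
So at least one holds ⌈73/10⌉ = 8.

8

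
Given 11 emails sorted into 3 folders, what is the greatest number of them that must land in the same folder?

If each of the 3 folders held at most 3, the total would be at most 3 × 3 = 9 < 11, a contradiction.
So at least one holds ⌈11/3⌉ = 4.

4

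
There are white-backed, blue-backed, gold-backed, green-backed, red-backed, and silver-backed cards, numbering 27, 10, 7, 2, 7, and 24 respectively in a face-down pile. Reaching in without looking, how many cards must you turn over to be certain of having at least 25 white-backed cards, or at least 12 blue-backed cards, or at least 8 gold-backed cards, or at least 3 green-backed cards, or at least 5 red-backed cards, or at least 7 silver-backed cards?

Each of the 6 back colors has its own threshold; avoid all of them simultaneously.
The worst case stops just short of every target: 24 white-backed, all 10 blue-backed, 7 gold-backed, 2 green-backed, 4 red-backed, 6 silver-backed — 24 + 10 + 7 + 2 + 4 + 6 = 53 cards.
One more card must push some back color to its target, so 53 + 1 = 54.

54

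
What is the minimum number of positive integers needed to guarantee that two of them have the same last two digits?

101

There are 100 possible two-digit endings acting as pigeonholes.
With 100 positive integers we could place one in each, avoiding any repeat.
One more forces some class to hold 2, so 100 + 1 = 101.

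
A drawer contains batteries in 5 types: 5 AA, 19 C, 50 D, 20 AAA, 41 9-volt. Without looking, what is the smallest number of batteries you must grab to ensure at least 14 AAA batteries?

129

The worst case draws every non-AAA battery first: 5 + 19 + 50 + 41 = 115.
The next 14 draws are then forced to be AAA, giving 115 + 14 = 129.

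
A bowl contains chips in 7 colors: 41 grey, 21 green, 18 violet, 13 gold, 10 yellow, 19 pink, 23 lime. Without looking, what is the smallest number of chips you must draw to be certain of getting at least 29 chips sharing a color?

133

In the worst case we take at most 28 of each color, but all 21 green, all 18 violet, all 13 gold, all 10 yellow, all 19 pink, and all 23 lime (fewer than 28), giving 28 + 21 + 18 + 13 + 10 + 19 + 23 = 132.
One more chip then forces some color to 29, so 132 + 1 = 133.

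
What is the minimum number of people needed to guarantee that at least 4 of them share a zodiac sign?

There are 12 zodiac signs acting as pigeonholes.
With 12 × 3 = 36 people we could place exactly 3 in each, with no class reaching 4.
One more forces some class to hold 4, so 36 + 1 = 37.

37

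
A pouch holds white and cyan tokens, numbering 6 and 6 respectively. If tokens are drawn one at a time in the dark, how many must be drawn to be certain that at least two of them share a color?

The worst case takes 1 token of each color without reaching 2 of any: 2 × 1 = 2.
The next token must bring some color to 2, so 2 + 1 = 3.

3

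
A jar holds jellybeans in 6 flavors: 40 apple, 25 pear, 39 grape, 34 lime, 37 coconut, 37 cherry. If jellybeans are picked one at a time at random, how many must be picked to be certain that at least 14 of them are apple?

186

The worst case draws every non-apple jellybean first: 25 + 39 + 34 + 37 + 37 = 172.
The next 14 draws are then forced to be apple, giving 172 + 14 = 186.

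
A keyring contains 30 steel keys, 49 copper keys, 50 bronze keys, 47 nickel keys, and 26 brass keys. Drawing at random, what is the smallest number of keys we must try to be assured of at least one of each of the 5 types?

The hardest type to obtain is brass: we could draw every other key first — 202 − 26 = 176 keys — without a single brass one.
The next draw must be brass, so 176 + 1 = 177.

177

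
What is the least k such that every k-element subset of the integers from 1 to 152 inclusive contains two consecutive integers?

Partition {1, …, 152} into 76 pairs: {1,2}, {3,4}, …, {151,152}.
Choosing 76 integers — say the 76 even numbers 2, 4, …, 152 — takes one from each pair and avoids the property.
Choosing 77 forces two into the same pair by pigeonhole, and those are consecutive. So 77.

77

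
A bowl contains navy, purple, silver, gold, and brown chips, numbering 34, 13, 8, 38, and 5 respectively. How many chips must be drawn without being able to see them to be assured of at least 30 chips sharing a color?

85

Treat the 5 colors as pigeonholes.
In the worst case we take at most 29 of each color, but all 13 purple, all 8 silver, and all 5 brown (fewer than 29), giving 29 + 13 + 8 + 29 + 5 = 84.
One more chip then forces some color to 30, so 84 + 1 = 85.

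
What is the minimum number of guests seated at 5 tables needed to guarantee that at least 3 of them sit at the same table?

There are 5 tables acting as pigeonholes.
With 5 × 2 = 10 guests we could place exactly 2 in each, with no class reaching 3.
One more forces some class to hold 3, so 10 + 1 = 11.

11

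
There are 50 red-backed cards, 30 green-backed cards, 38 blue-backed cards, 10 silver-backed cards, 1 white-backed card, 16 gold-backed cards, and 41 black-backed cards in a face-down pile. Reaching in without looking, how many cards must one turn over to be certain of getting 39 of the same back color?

172

In the worst case we take at most 38 of each back color, but all 30 green-backed, all 10 silver-backed, all 1 white-backed, and all 16 gold-backed (fewer than 38), giving 38 + 30 + 38 + 10 + 1 + 16 + 38 = 171.
One more card then forces some back color to 39, so 171 + 1 = 172.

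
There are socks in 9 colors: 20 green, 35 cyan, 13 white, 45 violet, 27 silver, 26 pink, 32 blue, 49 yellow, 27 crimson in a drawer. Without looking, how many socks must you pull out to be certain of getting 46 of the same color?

Treat the 9 colors as pigeonholes.
In the worst case we take at most 45 of each color, but all 20 green, all 35 cyan, all 13 white, all 27 silver, all 26 pink, all 32 blue, and all 27 crimson (fewer than 45), giving 20 + 35 + 13 + 45 + 27 + 26 + 32 + 45 + 27 = 270.
One more sock then forces some color to 46, so 270 + 1 = 271.

271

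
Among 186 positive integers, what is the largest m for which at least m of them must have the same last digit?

19

There are 10 possible last digits, which serve as the pigeonholes.
If each of the 10 possible last digits held at most 18, the total would be at most 10 × 18 = 180 < 186, a contradiction.
So at least one holds ⌈186/10⌉ = 19.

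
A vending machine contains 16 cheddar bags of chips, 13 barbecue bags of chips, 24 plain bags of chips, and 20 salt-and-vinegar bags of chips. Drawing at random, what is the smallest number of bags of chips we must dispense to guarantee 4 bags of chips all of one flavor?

13

The worst case takes 3 bags of chips of each flavor without reaching 4 of any: 4 × 3 = 12.
The next bag of chips must bring some flavor to 4, so 12 + 1 = 13.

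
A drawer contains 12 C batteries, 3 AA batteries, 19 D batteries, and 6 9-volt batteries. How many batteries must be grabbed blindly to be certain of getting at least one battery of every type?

The hardest type to obtain is AA: we could draw every other battery first — 40 − 3 = 37 batteries — without a single AA one.
The next draw must be AA, so 37 + 1 = 38.

38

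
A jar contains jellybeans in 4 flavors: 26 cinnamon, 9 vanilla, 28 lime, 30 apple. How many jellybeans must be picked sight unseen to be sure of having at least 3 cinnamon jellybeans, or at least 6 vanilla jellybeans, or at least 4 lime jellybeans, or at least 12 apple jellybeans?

22

Each of the 4 flavors has its own threshold; avoid all of them simultaneously.
The worst case stops just short of every target: 2 cinnamon, 5 vanilla, 3 lime, 11 apple — 2 + 5 + 3 + 11 = 21 jellybeans.
One more jellybean must push some flavor to its target, so 21 + 1 = 22.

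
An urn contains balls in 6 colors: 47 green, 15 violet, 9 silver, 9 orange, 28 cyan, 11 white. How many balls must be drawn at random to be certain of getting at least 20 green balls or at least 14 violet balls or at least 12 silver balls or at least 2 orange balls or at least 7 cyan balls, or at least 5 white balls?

Each of the 6 colors has its own threshold; avoid all of them simultaneously.
The worst case stops just short of every target: 19 green, 13 violet, all 9 silver, 1 orange, 6 cyan, 4 white — 19 + 13 + 9 + 1 + 6 + 4 = 52 balls.
One more ball must push some color to its target, so 52 + 1 = 53.

53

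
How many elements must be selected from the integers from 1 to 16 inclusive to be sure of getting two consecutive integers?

Partition {1, …, 16} into 8 pairs: {1,2}, {3,4}, …, {15,16}.
Choosing 8 integers — say the 8 even numbers 2, 4, …, 16 — takes one from each pair and avoids the property.
Choosing 9 forces two into the same pair by pigeonhole, and those are consecutive. So 9.

9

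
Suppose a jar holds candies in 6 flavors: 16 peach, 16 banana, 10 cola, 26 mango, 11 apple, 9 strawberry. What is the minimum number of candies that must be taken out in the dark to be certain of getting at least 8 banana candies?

80

The worst case draws every non-banana candy first: 16 + 10 + 26 + 11 + 9 = 72.
The next 8 draws are then forced to be banana, giving 72 + 8 = 80.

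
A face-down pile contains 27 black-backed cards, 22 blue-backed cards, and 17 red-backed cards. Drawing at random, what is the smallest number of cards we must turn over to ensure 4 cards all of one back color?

The worst case takes 3 cards of each back color without reaching 4 of any: 3 × 3 = 9.
The next card must bring some back color to 4, so 9 + 1 = 10.

10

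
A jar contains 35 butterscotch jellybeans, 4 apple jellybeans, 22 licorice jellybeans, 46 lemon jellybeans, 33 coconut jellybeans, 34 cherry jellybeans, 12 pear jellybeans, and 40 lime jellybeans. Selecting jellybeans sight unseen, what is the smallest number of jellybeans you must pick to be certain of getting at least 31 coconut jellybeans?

224

The worst case draws every non-coconut jellybean first: 35 + 4 + 22 + 46 + 34 + 12 + 40 = 193.
The next 31 draws are then forced to be coconut, giving 193 + 31 = 224.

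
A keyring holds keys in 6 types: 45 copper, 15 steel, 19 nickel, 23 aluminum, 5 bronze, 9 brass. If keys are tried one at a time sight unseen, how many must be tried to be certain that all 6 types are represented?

112

The hardest type to obtain is bronze: we could draw every other key first — 116 − 5 = 111 keys — without a single bronze one.
The next draw must be bronze, so 111 + 1 = 112.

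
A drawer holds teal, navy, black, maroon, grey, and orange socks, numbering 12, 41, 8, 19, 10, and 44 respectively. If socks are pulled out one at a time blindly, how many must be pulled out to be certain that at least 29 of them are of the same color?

In the worst case we take at most 28 of each color, but all 12 teal, all 8 black, all 19 maroon, and all 10 grey (fewer than 28), giving 12 + 28 + 8 + 19 + 10 + 28 = 105.
One more sock then forces some color to 29, so 105 + 1 = 106.

106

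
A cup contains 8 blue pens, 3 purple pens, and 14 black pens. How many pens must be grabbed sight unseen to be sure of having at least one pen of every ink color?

The hardest ink color to obtain is purple: we could draw every other pen first — 25 − 3 = 22 pens — without a single purple one.
The next draw must be purple, so 22 + 1 = 23.

23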